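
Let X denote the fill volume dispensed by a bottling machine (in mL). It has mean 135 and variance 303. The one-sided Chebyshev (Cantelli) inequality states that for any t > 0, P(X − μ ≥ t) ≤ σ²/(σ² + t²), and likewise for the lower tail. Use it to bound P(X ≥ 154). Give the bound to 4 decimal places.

Here σ² = 303 and t = 19, so σ² + t² = 664.
Cantelli's bound: 303/664 = 0.4563.

0.4563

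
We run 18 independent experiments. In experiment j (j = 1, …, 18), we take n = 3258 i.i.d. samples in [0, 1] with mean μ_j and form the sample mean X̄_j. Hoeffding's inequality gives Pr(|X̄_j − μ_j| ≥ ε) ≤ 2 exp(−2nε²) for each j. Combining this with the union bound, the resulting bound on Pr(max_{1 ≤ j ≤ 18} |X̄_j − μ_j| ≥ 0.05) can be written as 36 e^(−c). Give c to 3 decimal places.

16.290

Union bound over the 18 events: Pr(max_{1 ≤ j ≤ 18} |X̄_j − μ_j| ≥ 0.05) ≤ 18·2·exp(−2nε²) = 36 exp(−2·3258·0.05²).
So c = 2·3258·0.05² = 16.2900.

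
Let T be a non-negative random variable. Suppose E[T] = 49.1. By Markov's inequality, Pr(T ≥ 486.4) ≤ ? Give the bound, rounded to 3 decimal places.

0.101

Markov's inequality: for a non-negative random variable, Pr(T ≥ a) ≤ E[T]/a.
Here E[T] = 49.1 and a = 486.4, so the bound is 49.1/486.4 = 0.1009.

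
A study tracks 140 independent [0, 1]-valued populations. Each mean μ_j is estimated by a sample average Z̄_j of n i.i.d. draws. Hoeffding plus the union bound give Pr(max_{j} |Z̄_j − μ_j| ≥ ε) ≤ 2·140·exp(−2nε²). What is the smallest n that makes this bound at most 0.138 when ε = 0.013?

22531

Need 2·140·exp(−2nε²) ≤ 0.138, i.e. exp(−2nε²) ≤ 0.138/280.
So 2nε² ≥ ln(280/0.138) = 7.615291.
Hence n ≥ 7.615291/(2·0.013²) = 22530.447.
The smallest integer n is 22531.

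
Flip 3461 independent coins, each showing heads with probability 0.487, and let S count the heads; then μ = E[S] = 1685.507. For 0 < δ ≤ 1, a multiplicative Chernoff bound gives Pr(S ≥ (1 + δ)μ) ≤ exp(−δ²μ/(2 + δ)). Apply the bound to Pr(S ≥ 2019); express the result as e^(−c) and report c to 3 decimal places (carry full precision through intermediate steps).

30.022

Write 2019 = (1 + δ)μ, so δ = 2019/1685.507 − 1 = 0.1978592…
Then the exponent is δ²μ/(2 + δ) = (2019 − μ)² / (μ·(2 + δ)) = 30.022235.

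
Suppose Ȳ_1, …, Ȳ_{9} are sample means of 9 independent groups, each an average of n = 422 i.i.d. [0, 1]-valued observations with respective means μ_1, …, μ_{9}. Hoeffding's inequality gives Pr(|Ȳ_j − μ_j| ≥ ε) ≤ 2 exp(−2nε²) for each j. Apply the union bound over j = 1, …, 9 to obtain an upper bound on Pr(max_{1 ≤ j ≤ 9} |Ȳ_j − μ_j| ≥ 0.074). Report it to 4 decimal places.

Per-experiment Hoeffding bound: 2·exp(−2·422·0.074²) = 2·exp(−4.62174) = 0.019671.
Union bound over 9 events: 9·0.019671 = 0.17704.

0.1770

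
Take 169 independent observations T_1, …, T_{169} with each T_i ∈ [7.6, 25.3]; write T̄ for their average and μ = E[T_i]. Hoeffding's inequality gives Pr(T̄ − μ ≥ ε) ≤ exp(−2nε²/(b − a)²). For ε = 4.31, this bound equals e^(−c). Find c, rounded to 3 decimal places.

20.041

c = 2nε²/(b − a)² = 2·169·4.31² / 17.7² = 20.0412.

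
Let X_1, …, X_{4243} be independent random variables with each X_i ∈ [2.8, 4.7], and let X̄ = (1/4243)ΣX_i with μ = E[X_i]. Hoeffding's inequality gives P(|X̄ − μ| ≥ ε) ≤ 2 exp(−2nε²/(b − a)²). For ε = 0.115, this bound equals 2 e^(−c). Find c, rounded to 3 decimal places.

31.088

c = 2nε²/(b − a)² = 2·4243·0.115² / 1.9² = 31.0879.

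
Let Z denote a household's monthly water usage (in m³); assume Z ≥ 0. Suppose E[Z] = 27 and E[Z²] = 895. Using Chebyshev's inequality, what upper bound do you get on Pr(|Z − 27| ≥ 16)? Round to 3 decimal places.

Var(Z) = E[Z²] − (E[Z])² = 895 − 729 = 166.
Chebyshev's inequality: Pr(|Z − μ| ≥ t) ≤ Var(Z)/t² = 166/256 = 0.6484.

0.648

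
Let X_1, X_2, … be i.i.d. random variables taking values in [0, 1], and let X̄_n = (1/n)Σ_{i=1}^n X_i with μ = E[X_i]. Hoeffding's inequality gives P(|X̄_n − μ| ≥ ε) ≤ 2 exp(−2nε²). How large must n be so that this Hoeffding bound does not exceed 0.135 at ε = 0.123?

90

Require 2·exp(−2nε²) ≤ 0.135, i.e. 2nε² ≥ ln(2/0.135) = 2.695628.
So n ≥ 2.695628 / (2·0.123²) = 89.088.
The smallest integer n is 90.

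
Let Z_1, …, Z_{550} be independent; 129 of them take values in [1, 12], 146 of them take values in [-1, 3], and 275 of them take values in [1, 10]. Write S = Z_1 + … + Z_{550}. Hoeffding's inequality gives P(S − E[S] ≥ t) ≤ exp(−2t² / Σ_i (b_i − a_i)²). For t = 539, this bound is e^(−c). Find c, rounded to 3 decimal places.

14.447

Σ(b_i − a_i)² = 129·11² + 146·4² + 275·9² = 40220.
c = 2t² / 40220 = 2·539² / 40220 = 14.4466.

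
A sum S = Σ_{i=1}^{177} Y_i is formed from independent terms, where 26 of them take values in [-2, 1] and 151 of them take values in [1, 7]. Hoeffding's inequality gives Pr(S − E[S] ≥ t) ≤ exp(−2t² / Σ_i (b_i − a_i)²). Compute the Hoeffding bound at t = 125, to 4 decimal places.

0.0040

Σ(b_i − a_i)² = 26·3² + 151·6² = 5670.
Exponent = 2·125² / 5670 = 5.51146.
Bound = exp(−5.51146) = 0.00404.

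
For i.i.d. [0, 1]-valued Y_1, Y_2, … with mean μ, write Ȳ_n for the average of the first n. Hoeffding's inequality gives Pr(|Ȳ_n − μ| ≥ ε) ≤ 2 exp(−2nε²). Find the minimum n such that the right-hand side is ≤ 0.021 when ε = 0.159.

Require 2·exp(−2nε²) ≤ 0.021, i.e. 2nε² ≥ ln(2/0.021) = 4.556380.
So n ≥ 4.556380 / (2·0.159²) = 90.115.
The smallest integer n is 91.

91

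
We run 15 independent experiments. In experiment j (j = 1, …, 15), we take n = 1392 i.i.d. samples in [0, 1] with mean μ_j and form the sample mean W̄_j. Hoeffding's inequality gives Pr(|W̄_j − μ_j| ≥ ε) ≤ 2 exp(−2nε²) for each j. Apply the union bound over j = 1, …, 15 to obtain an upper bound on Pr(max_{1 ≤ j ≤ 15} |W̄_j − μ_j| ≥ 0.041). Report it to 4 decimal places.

0.2784

Per-experiment Hoeffding bound: 2·exp(−2·1392·0.041²) = 2·exp(−4.67990) = 0.01856.
Union bound over 15 events: 15·0.01856 = 0.27840.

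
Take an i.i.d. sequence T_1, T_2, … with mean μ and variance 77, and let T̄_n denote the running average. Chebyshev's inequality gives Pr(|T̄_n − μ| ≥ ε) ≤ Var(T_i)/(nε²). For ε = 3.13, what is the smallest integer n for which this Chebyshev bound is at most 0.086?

92

Require 77/(n·3.13²) ≤ 0.086, i.e. n ≥ 77/(0.086·3.13²) = 91.391.
The smallest integer n is 92.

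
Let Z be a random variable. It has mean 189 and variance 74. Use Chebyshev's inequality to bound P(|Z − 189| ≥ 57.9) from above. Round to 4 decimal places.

Chebyshev: P(|Z − μ| ≥ t) ≤ Var(Z)/t².
Bound = 74 / 3352.41 = 0.0221.

0.0221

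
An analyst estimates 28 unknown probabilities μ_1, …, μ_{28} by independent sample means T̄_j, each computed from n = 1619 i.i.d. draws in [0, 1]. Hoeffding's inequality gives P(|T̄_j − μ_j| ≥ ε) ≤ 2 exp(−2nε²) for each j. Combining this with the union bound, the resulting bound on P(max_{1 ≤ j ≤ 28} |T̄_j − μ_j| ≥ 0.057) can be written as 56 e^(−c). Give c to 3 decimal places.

10.520

Union bound over the 28 events: P(max_{1 ≤ j ≤ 28} |T̄_j − μ_j| ≥ 0.057) ≤ 28·2·exp(−2nε²) = 56 exp(−2·1619·0.057²).
So c = 2·1619·0.057² = 10.5203.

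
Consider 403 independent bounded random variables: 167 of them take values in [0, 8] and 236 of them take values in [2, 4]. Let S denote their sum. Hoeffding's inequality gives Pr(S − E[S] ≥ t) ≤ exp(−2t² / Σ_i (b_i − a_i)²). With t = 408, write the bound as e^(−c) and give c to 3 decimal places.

28.622

Σ(b_i − a_i)² = 167·8² + 236·2² = 11632.
c = 2t² / 11632 = 2·408² / 11632 = 28.6217.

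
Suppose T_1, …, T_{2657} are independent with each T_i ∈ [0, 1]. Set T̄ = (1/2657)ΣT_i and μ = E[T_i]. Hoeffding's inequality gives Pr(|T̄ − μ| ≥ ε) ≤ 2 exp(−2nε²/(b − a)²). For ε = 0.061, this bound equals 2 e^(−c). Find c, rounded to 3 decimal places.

c = 2nε²/(b − a)² = 2·2657·0.061² / 1² = 19.7734.

19.773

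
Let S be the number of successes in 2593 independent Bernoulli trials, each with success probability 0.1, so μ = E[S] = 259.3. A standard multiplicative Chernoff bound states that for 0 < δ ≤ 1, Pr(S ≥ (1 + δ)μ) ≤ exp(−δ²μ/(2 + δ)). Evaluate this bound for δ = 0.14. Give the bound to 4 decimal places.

Exponent = δ²μ/(2 + δ) = 0.14²·259.3/2.14 = 2.3749.
Bound = exp(−2.3749) = 0.09302.

0.0930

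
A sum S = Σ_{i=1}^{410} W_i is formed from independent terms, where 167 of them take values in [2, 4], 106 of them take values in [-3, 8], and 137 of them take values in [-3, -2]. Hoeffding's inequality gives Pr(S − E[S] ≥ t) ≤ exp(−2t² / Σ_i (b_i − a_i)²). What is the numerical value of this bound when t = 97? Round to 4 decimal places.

Σ(b_i − a_i)² = 167·2² + 106·11² + 137·1² = 13631.
Exponent = 2·97² / 13631 = 1.38053.
Bound = exp(−1.38053) = 0.25145.

0.2514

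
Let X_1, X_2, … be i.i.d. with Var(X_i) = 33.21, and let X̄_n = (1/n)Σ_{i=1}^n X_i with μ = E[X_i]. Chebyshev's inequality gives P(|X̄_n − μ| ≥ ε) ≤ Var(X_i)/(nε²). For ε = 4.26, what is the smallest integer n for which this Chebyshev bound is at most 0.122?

15

Require 33.21/(n·4.26²) ≤ 0.122, i.e. n ≥ 33.21/(0.122·4.26²) = 15.000.
The smallest integer n is 15.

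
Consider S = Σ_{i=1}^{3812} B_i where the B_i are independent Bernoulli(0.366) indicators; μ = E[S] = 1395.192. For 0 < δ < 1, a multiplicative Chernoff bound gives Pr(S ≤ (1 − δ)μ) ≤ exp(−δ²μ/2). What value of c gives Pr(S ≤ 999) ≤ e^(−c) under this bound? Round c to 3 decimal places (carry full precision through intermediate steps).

56.253

Write 999 = (1 − δ)μ, so δ = 1 − 999/1395.192 = 0.2839695…
Then the exponent is δ²μ/2 = (μ − 999)²/(2μ) = 56.253226.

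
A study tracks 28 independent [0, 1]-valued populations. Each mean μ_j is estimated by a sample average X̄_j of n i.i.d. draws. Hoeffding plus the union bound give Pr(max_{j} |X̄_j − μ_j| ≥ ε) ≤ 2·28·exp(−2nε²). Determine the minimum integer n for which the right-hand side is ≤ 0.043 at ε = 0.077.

Need 2·28·exp(−2nε²) ≤ 0.043, i.e. exp(−2nε²) ≤ 0.043/56.
So 2nε² ≥ ln(56/0.043) = 7.171907.
Hence n ≥ 7.171907/(2·0.077²) = 604.816.
The smallest integer n is 605.

605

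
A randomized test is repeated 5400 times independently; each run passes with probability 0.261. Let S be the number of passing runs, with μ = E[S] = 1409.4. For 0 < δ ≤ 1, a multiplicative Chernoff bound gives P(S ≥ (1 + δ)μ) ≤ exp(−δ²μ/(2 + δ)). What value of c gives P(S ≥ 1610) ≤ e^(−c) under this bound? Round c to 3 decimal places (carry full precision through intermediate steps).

13.327

Write 1610 = (1 + δ)μ, so δ = 1610/1409.4 − 1 = 0.1423301…
Then the exponent is δ²μ/(2 + δ) = (1610 − μ)² / (μ·(2 + δ)) = 13.327270.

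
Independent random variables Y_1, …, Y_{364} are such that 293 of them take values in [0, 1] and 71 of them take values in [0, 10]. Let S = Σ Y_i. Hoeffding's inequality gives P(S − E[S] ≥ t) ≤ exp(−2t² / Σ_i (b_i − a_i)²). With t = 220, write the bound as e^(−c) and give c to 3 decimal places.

Σ(b_i − a_i)² = 293·1² + 71·10² = 7393.
c = 2t² / 7393 = 2·220² / 7393 = 13.0935.

13.093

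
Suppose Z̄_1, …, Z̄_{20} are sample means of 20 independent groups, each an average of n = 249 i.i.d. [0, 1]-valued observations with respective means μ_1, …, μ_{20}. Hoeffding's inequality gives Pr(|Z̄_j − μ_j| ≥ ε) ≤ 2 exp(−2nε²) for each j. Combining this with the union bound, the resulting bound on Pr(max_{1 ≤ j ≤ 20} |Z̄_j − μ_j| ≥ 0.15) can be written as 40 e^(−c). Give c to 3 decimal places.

11.205

Union bound over the 20 events: Pr(max_{1 ≤ j ≤ 20} |Z̄_j − μ_j| ≥ 0.15) ≤ 20·2·exp(−2nε²) = 40 exp(−2·249·0.15²).
So c = 2·249·0.15² = 11.2050.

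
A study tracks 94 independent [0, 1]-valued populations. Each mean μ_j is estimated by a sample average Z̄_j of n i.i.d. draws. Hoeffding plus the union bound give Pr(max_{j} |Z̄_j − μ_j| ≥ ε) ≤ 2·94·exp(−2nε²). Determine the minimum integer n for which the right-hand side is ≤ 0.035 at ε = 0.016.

Need 2·94·exp(−2nε²) ≤ 0.035, i.e. exp(−2nε²) ≤ 0.035/188.
So 2nε² ≥ ln(188/0.035) = 8.588849.
Hence n ≥ 8.588849/(2·0.016²) = 16775.096.
The smallest integer n is 16776.

16776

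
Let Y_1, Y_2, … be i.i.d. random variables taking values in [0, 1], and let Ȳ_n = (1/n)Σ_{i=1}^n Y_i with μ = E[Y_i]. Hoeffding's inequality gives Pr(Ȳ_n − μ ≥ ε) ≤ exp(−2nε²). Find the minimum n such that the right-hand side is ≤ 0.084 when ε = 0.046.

586

Require exp(−2nε²) ≤ 0.084, i.e. 2nε² ≥ ln(1/0.084) = 2.476938.
So n ≥ 2.476938 / (2·0.046²) = 585.288.
The smallest integer n is 586.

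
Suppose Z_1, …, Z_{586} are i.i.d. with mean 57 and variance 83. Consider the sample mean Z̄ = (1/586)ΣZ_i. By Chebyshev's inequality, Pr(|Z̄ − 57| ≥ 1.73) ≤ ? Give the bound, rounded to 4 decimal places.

Var(Z̄) = Var(Z_i)/n = 83/586 = 0.14164.
Chebyshev: Pr(|Z̄ − 57| ≥ 1.73) ≤ Var(Z̄)/(1.73)² = 83/(586·1.73²) = 0.0473.

0.0473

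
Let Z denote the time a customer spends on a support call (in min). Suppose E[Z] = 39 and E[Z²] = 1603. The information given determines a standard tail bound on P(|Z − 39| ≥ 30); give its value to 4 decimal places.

0.0911

The first two moments determine the variance, so Chebyshev's inequality is the sharpest standard bound available.
Var(Z) = E[Z²] − (E[Z])² = 1603 − 1521 = 82.
Chebyshev's inequality: P(|Z − μ| ≥ t) ≤ Var(Z)/t² = 82/900 = 0.0911.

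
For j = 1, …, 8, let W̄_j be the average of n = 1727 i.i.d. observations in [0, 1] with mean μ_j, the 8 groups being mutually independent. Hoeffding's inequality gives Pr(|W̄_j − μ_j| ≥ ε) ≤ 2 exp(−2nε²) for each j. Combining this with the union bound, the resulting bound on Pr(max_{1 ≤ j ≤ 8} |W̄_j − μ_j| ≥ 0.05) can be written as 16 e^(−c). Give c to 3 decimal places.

Union bound over the 8 events: Pr(max_{1 ≤ j ≤ 8} |W̄_j − μ_j| ≥ 0.05) ≤ 8·2·exp(−2nε²) = 16 exp(−2·1727·0.05²).
So c = 2·1727·0.05² = 8.6350.

8.635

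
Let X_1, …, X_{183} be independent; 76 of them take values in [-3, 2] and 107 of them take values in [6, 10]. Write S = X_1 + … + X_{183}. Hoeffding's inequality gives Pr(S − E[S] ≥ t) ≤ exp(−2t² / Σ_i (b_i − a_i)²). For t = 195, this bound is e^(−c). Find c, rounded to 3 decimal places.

21.055

Σ(b_i − a_i)² = 76·5² + 107·4² = 3612.
c = 2t² / 3612 = 2·195² / 3612 = 21.0548.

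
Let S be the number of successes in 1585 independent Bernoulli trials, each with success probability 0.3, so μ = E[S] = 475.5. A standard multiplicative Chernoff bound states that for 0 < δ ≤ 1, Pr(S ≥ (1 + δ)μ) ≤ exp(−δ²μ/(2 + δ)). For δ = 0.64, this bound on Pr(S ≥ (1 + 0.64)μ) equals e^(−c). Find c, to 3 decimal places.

c = δ²μ/(2 + δ) = 0.64²·475.5/(2 + 0.64) = 73.7745.

73.775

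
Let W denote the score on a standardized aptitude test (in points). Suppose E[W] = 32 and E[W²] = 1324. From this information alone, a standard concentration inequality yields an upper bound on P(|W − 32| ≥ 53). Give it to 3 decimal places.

The first two moments determine the variance, so Chebyshev's inequality is the sharpest standard bound available.
Var(W) = E[W²] − (E[W])² = 1324 − 1024 = 300.
Chebyshev's inequality: P(|W − μ| ≥ t) ≤ Var(W)/t² = 300/2809 = 0.1068.

0.107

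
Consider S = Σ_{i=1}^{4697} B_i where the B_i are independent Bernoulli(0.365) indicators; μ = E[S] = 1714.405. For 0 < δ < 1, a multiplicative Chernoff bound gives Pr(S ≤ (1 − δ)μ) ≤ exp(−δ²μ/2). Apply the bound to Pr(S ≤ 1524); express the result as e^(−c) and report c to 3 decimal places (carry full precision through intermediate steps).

Write 1524 = (1 − δ)μ, so δ = 1 − 1524/1714.405 = 0.1110619…
Then the exponent is δ²μ/2 = (μ − 1524)²/(2μ) = 10.573366.

10.573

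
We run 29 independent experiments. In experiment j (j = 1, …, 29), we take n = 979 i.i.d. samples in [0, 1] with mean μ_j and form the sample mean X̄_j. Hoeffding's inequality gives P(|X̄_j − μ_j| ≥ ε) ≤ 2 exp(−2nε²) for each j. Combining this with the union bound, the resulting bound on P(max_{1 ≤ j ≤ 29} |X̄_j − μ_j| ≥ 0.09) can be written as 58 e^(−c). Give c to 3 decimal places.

15.860

Union bound over the 29 events: P(max_{1 ≤ j ≤ 29} |X̄_j − μ_j| ≥ 0.09) ≤ 29·2·exp(−2nε²) = 58 exp(−2·979·0.09²).
So c = 2·979·0.09² = 15.8598.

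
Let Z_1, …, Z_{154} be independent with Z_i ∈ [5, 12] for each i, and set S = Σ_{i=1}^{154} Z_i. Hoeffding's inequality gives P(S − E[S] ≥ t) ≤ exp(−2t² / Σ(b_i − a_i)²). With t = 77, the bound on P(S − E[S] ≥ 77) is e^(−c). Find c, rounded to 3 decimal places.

1.571

Σ(b_i − a_i)² = 154·(7)² = 7546.
c = 2t²/7546 = 2·77²/7546 = 1.5714.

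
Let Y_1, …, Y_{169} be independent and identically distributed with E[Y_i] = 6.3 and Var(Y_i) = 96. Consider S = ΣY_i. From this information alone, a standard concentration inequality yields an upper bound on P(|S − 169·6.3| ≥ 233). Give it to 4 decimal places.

With mean and variance of each term known, Chebyshev's inequality bounds the deviation of the sum (or sample mean).
Var(S) = n·Var(Y_i) = 169·96 = 16224.
Chebyshev: P(|S − 169·6.3| ≥ 233) ≤ Var(S)/233² = 16224/54289 = 0.2988.

0.2988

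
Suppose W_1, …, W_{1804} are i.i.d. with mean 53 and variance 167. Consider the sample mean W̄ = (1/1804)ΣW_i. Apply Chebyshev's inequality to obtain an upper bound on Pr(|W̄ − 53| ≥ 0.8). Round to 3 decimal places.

Var(W̄) = Var(W_i)/n = 167/1804 = 0.092572.
Chebyshev: Pr(|W̄ − 53| ≥ 0.8) ≤ Var(W̄)/(0.8)² = 167/(1804·0.8²) = 0.1446.

0.145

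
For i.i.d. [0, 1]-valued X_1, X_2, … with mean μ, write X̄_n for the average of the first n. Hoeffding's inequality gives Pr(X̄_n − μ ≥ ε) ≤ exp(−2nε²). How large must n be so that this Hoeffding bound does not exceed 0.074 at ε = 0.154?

Require exp(−2nε²) ≤ 0.074, i.e. 2nε² ≥ ln(1/0.074) = 2.603690.
So n ≥ 2.603690 / (2·0.154²) = 54.893.
The smallest integer n is 55.

55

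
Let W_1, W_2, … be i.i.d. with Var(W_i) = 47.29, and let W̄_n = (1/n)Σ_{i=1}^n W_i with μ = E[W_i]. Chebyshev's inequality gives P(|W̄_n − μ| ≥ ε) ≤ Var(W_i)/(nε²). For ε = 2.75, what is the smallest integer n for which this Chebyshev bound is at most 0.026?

241

Require 47.29/(n·2.75²) ≤ 0.026, i.e. n ≥ 47.29/(0.026·2.75²) = 240.509.
The smallest integer n is 241.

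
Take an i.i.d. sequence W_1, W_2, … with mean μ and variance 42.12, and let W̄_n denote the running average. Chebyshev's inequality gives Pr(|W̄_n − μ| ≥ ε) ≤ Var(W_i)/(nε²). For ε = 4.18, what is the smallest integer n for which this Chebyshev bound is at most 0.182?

14

Require 42.12/(n·4.18²) ≤ 0.182, i.e. n ≥ 42.12/(0.182·4.18²) = 13.245.
The smallest integer n is 14.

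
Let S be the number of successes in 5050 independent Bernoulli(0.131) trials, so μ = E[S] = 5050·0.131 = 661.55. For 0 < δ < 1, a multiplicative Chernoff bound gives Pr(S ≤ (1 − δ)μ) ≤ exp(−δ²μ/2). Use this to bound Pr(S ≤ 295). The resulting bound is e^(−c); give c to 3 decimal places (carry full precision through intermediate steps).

101.549

Write 295 = (1 − δ)μ, so δ = 1 − 295/661.55 = 0.5540775…
Then the exponent is δ²μ/2 = (μ − 295)²/(2μ) = 101.548562.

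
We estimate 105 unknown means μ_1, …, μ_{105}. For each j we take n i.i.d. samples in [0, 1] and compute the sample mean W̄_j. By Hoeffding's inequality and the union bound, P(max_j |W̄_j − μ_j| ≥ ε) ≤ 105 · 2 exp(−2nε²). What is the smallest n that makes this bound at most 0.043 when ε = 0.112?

Need 2·105·exp(−2nε²) ≤ 0.043, i.e. exp(−2nε²) ≤ 0.043/210.
So 2nε² ≥ ln(210/0.043) = 8.493663.
Hence n ≥ 8.493663/(2·0.112²) = 338.555.
The smallest integer n is 339.

339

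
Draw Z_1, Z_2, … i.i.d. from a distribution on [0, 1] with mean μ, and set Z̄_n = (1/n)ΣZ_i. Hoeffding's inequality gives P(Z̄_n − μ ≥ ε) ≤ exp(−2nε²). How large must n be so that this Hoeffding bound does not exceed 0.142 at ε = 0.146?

Require exp(−2nε²) ≤ 0.142, i.e. 2nε² ≥ ln(1/0.142) = 1.951928.
So n ≥ 1.951928 / (2·0.146²) = 45.786.
The smallest integer n is 46.

46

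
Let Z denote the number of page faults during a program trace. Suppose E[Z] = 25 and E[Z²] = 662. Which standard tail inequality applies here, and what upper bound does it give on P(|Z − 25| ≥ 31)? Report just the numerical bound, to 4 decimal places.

0.0385

The first two moments determine the variance, so Chebyshev's inequality is the sharpest standard bound available.
Var(Z) = E[Z²] − (E[Z])² = 662 − 625 = 37.
Chebyshev's inequality: P(|Z − μ| ≥ t) ≤ Var(Z)/t² = 37/961 = 0.0385.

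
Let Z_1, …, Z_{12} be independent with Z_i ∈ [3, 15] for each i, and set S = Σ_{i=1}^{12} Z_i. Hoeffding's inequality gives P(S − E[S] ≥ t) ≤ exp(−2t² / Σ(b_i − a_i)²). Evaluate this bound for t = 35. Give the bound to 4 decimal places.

0.2422

Σ(b_i − a_i)² = 12·(12)² = 1728.
Exponent = 2·35²/1728 = 1.4178.
Bound = exp(−1.4178) = 0.24224.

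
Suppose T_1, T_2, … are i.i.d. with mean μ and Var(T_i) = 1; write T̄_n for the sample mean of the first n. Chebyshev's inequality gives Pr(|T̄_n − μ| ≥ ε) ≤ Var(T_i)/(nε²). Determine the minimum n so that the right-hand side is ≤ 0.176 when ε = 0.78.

10

Require 1/(n·0.78²) ≤ 0.176, i.e. n ≥ 1/(0.176·0.78²) = 9.339.
The smallest integer n is 10.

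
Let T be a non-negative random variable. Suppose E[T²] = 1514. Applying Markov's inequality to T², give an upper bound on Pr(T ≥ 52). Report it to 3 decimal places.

Since T ≥ 0, the event {T ≥ 52} is the same as {T² ≥ 2704}.
Markov's inequality applied to T² gives Pr(T² ≥ 2704) ≤ E[T²]/2704 = 1514/2704 = 0.5599.

0.560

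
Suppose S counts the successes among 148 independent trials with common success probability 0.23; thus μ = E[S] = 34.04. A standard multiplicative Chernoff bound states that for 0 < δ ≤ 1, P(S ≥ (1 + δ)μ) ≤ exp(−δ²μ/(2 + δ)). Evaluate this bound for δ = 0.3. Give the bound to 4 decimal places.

0.2639

Exponent = δ²μ/(2 + δ) = 0.3²·34.04/2.3 = 1.3320.
Bound = exp(−1.3320) = 0.26395.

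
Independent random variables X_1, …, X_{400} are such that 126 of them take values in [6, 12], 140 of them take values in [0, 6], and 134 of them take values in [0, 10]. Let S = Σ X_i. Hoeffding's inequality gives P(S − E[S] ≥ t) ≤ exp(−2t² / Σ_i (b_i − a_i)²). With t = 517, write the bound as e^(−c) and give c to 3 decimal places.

23.267

Σ(b_i − a_i)² = 126·6² + 140·6² + 134·10² = 22976.
c = 2t² / 22976 = 2·517² / 22976 = 23.2668.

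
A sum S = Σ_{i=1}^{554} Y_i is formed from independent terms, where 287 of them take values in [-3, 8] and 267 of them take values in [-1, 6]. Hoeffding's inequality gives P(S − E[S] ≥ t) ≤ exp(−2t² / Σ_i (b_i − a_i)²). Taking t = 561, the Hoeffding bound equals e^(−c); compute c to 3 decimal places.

Σ(b_i − a_i)² = 287·11² + 267·7² = 47810.
c = 2t² / 47810 = 2·561² / 47810 = 13.1655.

13.165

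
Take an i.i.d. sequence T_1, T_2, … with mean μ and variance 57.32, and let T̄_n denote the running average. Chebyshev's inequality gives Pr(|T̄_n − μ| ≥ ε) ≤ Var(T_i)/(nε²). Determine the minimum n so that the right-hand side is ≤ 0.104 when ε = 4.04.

34

Require 57.32/(n·4.04²) ≤ 0.104, i.e. n ≥ 57.32/(0.104·4.04²) = 33.768.
The smallest integer n is 34.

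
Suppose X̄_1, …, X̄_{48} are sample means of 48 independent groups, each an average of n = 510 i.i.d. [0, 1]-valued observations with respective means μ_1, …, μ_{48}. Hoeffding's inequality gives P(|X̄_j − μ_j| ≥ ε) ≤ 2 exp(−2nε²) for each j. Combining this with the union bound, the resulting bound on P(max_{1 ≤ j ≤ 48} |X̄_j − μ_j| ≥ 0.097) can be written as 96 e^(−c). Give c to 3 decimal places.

Union bound over the 48 events: P(max_{1 ≤ j ≤ 48} |X̄_j − μ_j| ≥ 0.097) ≤ 48·2·exp(−2nε²) = 96 exp(−2·510·0.097²).
So c = 2·510·0.097² = 9.5972.

9.597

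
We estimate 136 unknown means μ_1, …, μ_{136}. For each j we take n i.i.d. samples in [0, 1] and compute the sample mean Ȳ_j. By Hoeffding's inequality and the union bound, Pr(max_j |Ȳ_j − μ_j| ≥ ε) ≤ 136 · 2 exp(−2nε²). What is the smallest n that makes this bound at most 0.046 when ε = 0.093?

503

Need 2·136·exp(−2nε²) ≤ 0.046, i.e. exp(−2nε²) ≤ 0.046/272.
So 2nε² ≥ ln(272/0.046) = 8.684916.
Hence n ≥ 8.684916/(2·0.093²) = 502.076.
The smallest integer n is 503.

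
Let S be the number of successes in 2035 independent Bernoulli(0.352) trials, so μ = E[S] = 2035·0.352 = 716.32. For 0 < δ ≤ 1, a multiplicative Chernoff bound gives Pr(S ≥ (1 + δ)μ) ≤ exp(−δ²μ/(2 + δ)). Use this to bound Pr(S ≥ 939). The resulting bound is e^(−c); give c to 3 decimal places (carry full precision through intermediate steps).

29.956

Write 939 = (1 + δ)μ, so δ = 939/716.32 − 1 = 0.3108667…
Then the exponent is δ²μ/(2 + δ) = (939 − μ)² / (μ·(2 + δ)) = 29.955768.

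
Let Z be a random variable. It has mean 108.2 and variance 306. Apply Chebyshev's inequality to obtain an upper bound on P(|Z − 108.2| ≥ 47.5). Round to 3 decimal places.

0.136

Chebyshev: P(|Z − μ| ≥ t) ≤ Var(Z)/t².
Bound = 306 / 2256.25 = 0.1356.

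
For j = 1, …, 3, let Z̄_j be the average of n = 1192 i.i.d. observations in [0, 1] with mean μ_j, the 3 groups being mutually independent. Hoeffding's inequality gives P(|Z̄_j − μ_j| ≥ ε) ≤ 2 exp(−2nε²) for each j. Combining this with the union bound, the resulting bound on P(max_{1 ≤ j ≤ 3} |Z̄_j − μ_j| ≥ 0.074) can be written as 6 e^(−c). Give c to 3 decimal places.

13.055

Union bound over the 3 events: P(max_{1 ≤ j ≤ 3} |Z̄_j − μ_j| ≥ 0.074) ≤ 3·2·exp(−2nε²) = 6 exp(−2·1192·0.074²).
So c = 2·1192·0.074² = 13.0548.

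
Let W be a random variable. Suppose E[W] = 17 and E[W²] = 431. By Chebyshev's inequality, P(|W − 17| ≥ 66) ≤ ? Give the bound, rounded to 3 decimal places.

Var(W) = E[W²] − (E[W])² = 431 − 289 = 142.
Chebyshev's inequality: P(|W − μ| ≥ t) ≤ Var(W)/t² = 142/4356 = 0.0326.

0.033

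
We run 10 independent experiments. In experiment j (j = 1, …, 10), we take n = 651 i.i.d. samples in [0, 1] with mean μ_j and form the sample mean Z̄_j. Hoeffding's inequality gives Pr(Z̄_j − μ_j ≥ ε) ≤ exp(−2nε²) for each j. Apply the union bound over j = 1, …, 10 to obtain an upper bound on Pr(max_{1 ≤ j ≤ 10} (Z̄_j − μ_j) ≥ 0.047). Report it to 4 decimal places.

0.5635

Per-experiment Hoeffding bound: exp(−2·651·0.047²) = exp(−2.87612) = 0.056353.
Union bound over 10 events: 10·0.056353 = 0.56353.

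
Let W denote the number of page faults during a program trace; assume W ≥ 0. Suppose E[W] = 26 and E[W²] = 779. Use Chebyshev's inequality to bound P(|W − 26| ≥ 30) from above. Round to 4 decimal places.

Var(W) = E[W²] − (E[W])² = 779 − 676 = 103.
Chebyshev's inequality: P(|W − μ| ≥ t) ≤ Var(W)/t² = 103/900 = 0.1144.

0.1144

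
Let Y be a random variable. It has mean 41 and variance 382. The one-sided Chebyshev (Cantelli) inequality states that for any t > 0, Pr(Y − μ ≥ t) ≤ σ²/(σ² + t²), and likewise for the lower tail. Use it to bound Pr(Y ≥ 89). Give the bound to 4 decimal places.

Here σ² = 382 and t = 48, so σ² + t² = 2686.
Cantelli's bound: 382/2686 = 0.1422.

0.1422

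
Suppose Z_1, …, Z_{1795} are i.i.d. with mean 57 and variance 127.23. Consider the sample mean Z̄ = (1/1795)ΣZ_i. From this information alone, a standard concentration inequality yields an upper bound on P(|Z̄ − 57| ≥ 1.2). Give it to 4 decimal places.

With mean and variance of each term known, Chebyshev's inequality bounds the deviation of the sum (or sample mean).
Var(Z̄) = Var(Z_i)/n = 127.23/1795 = 0.07088.
Chebyshev: P(|Z̄ − 57| ≥ 1.2) ≤ Var(Z̄)/(1.2)² = 127.23/(1795·1.2²) = 0.0492.

0.0492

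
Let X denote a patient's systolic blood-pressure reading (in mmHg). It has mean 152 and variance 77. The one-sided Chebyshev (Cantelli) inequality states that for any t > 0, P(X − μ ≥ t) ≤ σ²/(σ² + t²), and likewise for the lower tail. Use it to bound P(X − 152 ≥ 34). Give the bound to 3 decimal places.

0.062

Here σ² = 77 and t = 34, so σ² + t² = 1233.
Cantelli's bound: 77/1233 = 0.0624.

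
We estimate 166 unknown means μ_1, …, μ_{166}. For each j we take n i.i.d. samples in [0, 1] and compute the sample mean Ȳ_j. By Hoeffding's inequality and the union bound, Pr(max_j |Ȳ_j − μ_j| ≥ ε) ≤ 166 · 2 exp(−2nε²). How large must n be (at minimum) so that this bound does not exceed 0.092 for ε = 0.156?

169

Need 2·166·exp(−2nε²) ≤ 0.092, i.e. exp(−2nε²) ≤ 0.092/332.
So 2nε² ≥ ln(332/0.092) = 8.191102.
Hence n ≥ 8.191102/(2·0.156²) = 168.292.
The smallest integer n is 169.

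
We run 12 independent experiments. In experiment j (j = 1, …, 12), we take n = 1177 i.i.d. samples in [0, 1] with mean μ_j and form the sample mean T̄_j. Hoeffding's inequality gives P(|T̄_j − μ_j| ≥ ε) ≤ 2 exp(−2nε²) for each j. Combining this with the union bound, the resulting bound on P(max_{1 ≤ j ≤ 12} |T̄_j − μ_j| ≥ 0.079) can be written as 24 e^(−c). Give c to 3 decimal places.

14.691

Union bound over the 12 events: P(max_{1 ≤ j ≤ 12} |T̄_j − μ_j| ≥ 0.079) ≤ 12·2·exp(−2nε²) = 24 exp(−2·1177·0.079²).
So c = 2·1177·0.079² = 14.6913.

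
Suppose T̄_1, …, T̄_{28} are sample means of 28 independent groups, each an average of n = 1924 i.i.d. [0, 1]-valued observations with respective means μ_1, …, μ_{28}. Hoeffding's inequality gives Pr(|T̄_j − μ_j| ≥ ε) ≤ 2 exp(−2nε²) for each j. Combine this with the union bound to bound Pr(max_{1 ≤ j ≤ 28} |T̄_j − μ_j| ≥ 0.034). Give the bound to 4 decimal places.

0.6551

Per-experiment Hoeffding bound: 2·exp(−2·1924·0.034²) = 2·exp(−4.44829) = 0.023397.
Union bound over 28 events: 28·0.023397 = 0.65512.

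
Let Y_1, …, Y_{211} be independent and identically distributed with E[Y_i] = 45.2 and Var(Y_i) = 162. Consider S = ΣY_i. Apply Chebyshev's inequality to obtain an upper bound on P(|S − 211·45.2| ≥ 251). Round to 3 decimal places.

Var(S) = n·Var(Y_i) = 211·162 = 34182.
Chebyshev: P(|S − 211·45.2| ≥ 251) ≤ Var(S)/251² = 34182/63001 = 0.5426.

0.543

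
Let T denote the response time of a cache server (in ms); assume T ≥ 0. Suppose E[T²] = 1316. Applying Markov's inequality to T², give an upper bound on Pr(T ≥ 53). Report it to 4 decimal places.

0.4685

Since T ≥ 0, the event {T ≥ 53} is the same as {T² ≥ 2809}.
Markov's inequality applied to T² gives Pr(T² ≥ 2809) ≤ E[T²]/2809 = 1316/2809 = 0.4685.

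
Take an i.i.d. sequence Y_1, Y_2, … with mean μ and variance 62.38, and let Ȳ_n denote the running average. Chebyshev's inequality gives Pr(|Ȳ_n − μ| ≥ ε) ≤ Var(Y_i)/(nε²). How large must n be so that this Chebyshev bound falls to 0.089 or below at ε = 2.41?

121

Require 62.38/(n·2.41²) ≤ 0.089, i.e. n ≥ 62.38/(0.089·2.41²) = 120.676.
The smallest integer n is 121.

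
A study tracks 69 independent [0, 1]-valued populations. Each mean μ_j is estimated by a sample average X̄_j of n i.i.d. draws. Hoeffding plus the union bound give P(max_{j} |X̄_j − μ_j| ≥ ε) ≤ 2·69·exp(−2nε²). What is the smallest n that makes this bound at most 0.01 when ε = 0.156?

Need 2·69·exp(−2nε²) ≤ 0.01, i.e. exp(−2nε²) ≤ 0.01/138.
So 2nε² ≥ ln(138/0.01) = 9.532424.
Hence n ≥ 9.532424/(2·0.156²) = 195.850.
The smallest integer n is 196.

196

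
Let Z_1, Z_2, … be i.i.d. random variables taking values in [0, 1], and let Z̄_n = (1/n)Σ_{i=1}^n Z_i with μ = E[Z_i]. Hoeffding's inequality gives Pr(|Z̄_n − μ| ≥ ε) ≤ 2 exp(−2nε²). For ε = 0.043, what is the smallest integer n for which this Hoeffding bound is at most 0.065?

927

Require 2·exp(−2nε²) ≤ 0.065, i.e. 2nε² ≥ ln(2/0.065) = 3.426515.
So n ≥ 3.426515 / (2·0.043²) = 926.586.
The smallest integer n is 927.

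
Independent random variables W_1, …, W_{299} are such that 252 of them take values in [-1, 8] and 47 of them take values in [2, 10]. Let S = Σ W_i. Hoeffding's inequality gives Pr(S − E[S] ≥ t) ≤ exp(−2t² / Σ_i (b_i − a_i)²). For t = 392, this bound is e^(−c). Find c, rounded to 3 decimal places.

Σ(b_i − a_i)² = 252·9² + 47·8² = 23420.
c = 2t² / 23420 = 2·392² / 23420 = 13.1225.

13.122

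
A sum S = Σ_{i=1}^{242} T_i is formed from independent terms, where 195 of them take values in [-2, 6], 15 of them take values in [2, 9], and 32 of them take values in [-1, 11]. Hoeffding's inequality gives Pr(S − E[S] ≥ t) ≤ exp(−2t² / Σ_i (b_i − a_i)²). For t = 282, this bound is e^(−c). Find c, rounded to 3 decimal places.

Σ(b_i − a_i)² = 195·8² + 15·7² + 32·12² = 17823.
c = 2t² / 17823 = 2·282² / 17823 = 8.9238.

8.924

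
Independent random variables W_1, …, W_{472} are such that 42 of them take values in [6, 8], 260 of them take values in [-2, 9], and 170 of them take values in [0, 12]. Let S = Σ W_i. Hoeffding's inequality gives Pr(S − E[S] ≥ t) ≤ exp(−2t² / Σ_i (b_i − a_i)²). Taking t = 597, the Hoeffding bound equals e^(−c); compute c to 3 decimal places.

Σ(b_i − a_i)² = 42·2² + 260·11² + 170·12² = 56108.
c = 2t² / 56108 = 2·597² / 56108 = 12.7044.

12.704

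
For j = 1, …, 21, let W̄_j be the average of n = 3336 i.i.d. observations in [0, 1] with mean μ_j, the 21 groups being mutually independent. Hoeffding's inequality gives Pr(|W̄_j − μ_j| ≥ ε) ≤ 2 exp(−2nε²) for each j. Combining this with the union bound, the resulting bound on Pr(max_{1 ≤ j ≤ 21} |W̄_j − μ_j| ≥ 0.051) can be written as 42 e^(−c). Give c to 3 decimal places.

17.354

Union bound over the 21 events: Pr(max_{1 ≤ j ≤ 21} |W̄_j − μ_j| ≥ 0.051) ≤ 21·2·exp(−2nε²) = 42 exp(−2·3336·0.051²).
So c = 2·3336·0.051² = 17.3539.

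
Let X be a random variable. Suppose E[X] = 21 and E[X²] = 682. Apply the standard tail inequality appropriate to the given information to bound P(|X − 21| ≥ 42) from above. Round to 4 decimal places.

The first two moments determine the variance, so Chebyshev's inequality is the sharpest standard bound available.
Var(X) = E[X²] − (E[X])² = 682 − 441 = 241.
Chebyshev's inequality: P(|X − μ| ≥ t) ≤ Var(X)/t² = 241/1764 = 0.1366.

0.1366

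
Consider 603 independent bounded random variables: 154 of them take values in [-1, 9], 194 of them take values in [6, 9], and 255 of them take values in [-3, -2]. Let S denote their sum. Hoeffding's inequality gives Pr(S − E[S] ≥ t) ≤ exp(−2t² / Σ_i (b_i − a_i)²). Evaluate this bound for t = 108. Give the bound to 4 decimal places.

Σ(b_i − a_i)² = 154·10² + 194·3² + 255·1² = 17401.
Exponent = 2·108² / 17401 = 1.34061.
Bound = exp(−1.34061) = 0.26169.

0.2617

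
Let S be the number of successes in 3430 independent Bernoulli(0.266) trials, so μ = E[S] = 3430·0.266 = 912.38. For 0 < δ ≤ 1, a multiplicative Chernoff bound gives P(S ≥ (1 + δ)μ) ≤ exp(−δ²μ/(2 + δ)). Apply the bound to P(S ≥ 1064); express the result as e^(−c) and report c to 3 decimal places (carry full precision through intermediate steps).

11.632

Write 1064 = (1 + δ)μ, so δ = 1064/912.38 − 1 = 0.1661808…
Then the exponent is δ²μ/(2 + δ) = (1064 − μ)² / (μ·(2 + δ)) = 11.631682.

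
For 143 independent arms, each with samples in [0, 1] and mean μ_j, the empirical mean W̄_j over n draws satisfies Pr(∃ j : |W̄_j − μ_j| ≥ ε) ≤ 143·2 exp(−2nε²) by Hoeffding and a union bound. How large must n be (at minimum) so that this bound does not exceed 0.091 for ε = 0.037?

2942

Need 2·143·exp(−2nε²) ≤ 0.091, i.e. exp(−2nε²) ≤ 0.091/286.
So 2nε² ≥ ln(286/0.091) = 8.052888.
Hence n ≥ 8.052888/(2·0.037²) = 2941.157.
The smallest integer n is 2942.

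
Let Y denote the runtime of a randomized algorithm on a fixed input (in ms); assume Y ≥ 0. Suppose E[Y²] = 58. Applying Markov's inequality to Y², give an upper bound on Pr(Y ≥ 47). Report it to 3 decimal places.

0.026

Since Y ≥ 0, the event {Y ≥ 47} is the same as {Y² ≥ 2209}.
Markov's inequality applied to Y² gives Pr(Y² ≥ 2209) ≤ E[Y²]/2209 = 58/2209 = 0.0263.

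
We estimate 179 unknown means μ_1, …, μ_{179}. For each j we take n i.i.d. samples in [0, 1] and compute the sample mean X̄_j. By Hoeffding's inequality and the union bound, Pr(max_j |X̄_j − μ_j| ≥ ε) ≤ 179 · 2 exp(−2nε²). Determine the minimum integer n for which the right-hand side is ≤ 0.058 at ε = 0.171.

Need 2·179·exp(−2nε²) ≤ 0.058, i.e. exp(−2nε²) ≤ 0.058/358.
So 2nε² ≥ ln(358/0.058) = 8.727845.
Hence n ≥ 8.727845/(2·0.171²) = 149.240.
The smallest integer n is 150.

150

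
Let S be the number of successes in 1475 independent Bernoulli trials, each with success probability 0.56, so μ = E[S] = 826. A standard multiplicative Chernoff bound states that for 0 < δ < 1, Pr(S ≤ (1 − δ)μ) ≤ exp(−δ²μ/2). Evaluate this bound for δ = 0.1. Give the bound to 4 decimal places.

0.0161

Exponent = δ²μ/2 = 0.1²·826/2 = 4.1300.
Bound = exp(−4.1300) = 0.01608.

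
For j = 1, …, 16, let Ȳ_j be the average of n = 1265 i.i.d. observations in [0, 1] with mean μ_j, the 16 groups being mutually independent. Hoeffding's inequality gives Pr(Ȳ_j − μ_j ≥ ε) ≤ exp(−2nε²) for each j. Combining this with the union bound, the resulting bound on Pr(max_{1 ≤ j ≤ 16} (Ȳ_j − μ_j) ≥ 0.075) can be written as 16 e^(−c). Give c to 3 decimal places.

14.231

Union bound over the 16 events: Pr(max_{1 ≤ j ≤ 16} (Ȳ_j − μ_j) ≥ 0.075) ≤ 16·exp(−2nε²) = 16 exp(−2·1265·0.075²).
So c = 2·1265·0.075² = 14.2312.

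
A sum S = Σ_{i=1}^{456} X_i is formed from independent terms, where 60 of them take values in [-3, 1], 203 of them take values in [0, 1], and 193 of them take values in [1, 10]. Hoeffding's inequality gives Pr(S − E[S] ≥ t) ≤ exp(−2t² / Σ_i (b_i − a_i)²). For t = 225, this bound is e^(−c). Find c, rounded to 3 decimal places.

Σ(b_i − a_i)² = 60·4² + 203·1² + 193·9² = 16796.
c = 2t² / 16796 = 2·225² / 16796 = 6.0282.

6.028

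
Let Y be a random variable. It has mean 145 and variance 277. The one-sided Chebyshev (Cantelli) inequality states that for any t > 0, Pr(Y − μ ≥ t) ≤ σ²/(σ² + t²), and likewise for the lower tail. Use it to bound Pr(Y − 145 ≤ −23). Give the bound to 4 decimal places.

0.3437

Here σ² = 277 and t = 23, so σ² + t² = 806.
Cantelli's bound: 277/806 = 0.3437.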